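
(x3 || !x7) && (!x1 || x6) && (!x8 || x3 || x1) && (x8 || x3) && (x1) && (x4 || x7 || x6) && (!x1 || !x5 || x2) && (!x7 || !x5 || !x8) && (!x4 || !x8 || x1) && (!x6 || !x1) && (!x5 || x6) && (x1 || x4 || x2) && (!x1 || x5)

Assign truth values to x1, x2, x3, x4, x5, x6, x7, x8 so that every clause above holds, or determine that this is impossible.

UNSATISFIABLE

Unit clause (x1) forces x1 = true.
Unit clause (x6) forces x6 = true.
But (!x6) is also a unit clause — contradiction.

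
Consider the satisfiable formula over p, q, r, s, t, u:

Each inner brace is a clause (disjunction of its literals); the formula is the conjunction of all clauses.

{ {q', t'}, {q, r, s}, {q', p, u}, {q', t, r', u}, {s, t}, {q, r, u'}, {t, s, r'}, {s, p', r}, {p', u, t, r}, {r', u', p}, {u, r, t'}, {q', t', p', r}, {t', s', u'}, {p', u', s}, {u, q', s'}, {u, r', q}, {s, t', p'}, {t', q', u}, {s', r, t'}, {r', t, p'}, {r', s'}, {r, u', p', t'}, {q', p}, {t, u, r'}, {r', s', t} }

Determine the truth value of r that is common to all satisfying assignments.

False

Suppose r = 1.
Unit clause (s') forces s = 0.
Unit clause (t) forces t = 1.
Unit clause (q') forces q = 0.
Unit clause (u) forces u = 1.
Unit clause (p) forces p = 1.
Now (p') is unsatisfied and unit — conflict.
So every satisfying assignment has r = False.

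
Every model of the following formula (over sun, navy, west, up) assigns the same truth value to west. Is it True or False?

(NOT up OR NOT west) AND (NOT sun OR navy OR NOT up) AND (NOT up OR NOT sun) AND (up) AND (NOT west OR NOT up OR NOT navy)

Suppose west = true.
The clause (NOT up) is unit, so up = false.
But (up) is also a unit clause — contradiction.
So every satisfying assignment has west = False.

False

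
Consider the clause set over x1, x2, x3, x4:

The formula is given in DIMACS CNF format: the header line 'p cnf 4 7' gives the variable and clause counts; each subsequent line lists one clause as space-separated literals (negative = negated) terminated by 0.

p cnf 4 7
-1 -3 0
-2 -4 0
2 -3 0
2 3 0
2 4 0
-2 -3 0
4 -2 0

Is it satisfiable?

Branch on x1: set x1 = False.
Branch on x2: set x2 = False.
Unit clause (¬x3) forces x3 = False.
That conflicts with the unit clause (x3).
So x2 must be the other value — set x2 = True.
Unit clause (¬x4) forces x4 = False.
That conflicts with the unit clause (x4).
Both values of x2 lead to a conflict.
So x1 must be the other value — set x1 = True.
Unit clause (¬x3) forces x3 = False.
Unit clause (x2) forces x2 = True.
Unit clause (¬x4) forces x4 = False.
That conflicts with the unit clause (x4).
Both values of x1 lead to a conflict.
No assignment satisfies every clause.

No, unsatisfiable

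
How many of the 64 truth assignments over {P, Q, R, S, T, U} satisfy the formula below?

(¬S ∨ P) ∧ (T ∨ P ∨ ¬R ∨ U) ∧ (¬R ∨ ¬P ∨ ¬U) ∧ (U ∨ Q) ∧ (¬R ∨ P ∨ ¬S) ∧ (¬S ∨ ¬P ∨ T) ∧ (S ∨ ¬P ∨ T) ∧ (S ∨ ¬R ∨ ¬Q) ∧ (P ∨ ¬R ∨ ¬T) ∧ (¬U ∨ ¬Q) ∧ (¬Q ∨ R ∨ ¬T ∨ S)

There are 2^6 = 64 truth assignments over (P, Q, R, S, T, U).
Split on Q. With Q = True, the clauses containing Q are satisfied and ¬Q drops from the rest; 3 of the 2^5 = 32 assignments to the other variables satisfy what remains.
With Q = False, by the same count on the reduced clause set, 5 assignments work.
(One model: P=F, Q=F, R=F, S=F, T=F, U=T.)
Total: 3 + 5 = 8.

8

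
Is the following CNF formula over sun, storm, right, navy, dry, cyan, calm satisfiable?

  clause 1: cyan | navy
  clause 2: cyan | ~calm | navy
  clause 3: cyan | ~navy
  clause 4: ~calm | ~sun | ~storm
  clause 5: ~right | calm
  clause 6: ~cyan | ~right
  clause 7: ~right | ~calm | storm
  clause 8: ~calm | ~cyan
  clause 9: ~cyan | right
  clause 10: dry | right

No

Branch on cyan: set cyan = 1.
From the singleton clause (~right), right = 0.
Now (right) is unsatisfied and unit — conflict.
So cyan must be the other value — set cyan = 0.
From the singleton clause (navy), navy = 1.
Now (~navy) is unsatisfied and unit — conflict.
Either choice for cyan ends in contradiction.
No assignment satisfies every clause.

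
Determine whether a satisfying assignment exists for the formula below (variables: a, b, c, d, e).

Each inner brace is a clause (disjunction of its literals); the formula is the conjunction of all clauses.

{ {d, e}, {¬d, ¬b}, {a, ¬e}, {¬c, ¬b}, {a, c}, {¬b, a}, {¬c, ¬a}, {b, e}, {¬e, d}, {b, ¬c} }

Yes

Case d = True:
The clause (¬b) is unit, so b = False.
The clause (e) is unit, so e = True.
The clause (a) is unit, so a = True.
The clause (¬c) is unit, so c = False.
All clauses are satisfied.
A satisfying assignment: a=True,  b=False,  c=False,  d=True,  e=True.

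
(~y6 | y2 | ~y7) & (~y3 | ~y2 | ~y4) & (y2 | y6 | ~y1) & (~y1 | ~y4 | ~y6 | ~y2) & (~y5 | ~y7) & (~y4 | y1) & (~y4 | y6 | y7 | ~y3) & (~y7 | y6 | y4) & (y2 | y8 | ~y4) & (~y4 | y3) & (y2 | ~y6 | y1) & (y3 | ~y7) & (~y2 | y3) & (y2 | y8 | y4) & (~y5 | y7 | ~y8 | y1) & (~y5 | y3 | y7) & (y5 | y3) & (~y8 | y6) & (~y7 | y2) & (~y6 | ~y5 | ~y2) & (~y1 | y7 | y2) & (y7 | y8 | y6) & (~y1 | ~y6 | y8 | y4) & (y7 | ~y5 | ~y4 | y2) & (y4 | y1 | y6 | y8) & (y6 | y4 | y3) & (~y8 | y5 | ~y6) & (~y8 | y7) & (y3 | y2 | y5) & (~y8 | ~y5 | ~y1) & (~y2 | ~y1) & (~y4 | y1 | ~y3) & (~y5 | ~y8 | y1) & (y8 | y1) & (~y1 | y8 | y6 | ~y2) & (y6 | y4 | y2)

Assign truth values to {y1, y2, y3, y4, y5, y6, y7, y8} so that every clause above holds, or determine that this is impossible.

UNSATISFIABLE

Suppose y5 = 0.
Unit clause (y3) forces y3 = 1.
Suppose y2 = 0.
Unit clause (~y7) forces y7 = 0.
Unit clause (~y1) forces y1 = 0.
Unit clause (~y4) forces y4 = 0.
Unit clause (~y6) forces y6 = 0.
But (y6) is also a unit clause — contradiction.
So y2 must be the other value — set y2 = 1.
Unit clause (~y4) forces y4 = 0.
Unit clause (~y1) forces y1 = 0.
Unit clause (y8) forces y8 = 1.
Unit clause (y6) forces y6 = 1.
But (~y6) is also a unit clause — contradiction.
Neither y2 = 1 nor y2 = 0 works.
So y5 must be the other value — set y5 = 1.
Unit clause (~y7) forces y7 = 0.
Unit clause (y3) forces y3 = 1.
Unit clause (~y8) forces y8 = 0.
Unit clause (y6) forces y6 = 1.
Unit clause (~y2) forces y2 = 0.
Unit clause (~y4) forces y4 = 0.
But (y4) is also a unit clause — contradiction.
Neither y5 = 1 nor y5 = 0 works.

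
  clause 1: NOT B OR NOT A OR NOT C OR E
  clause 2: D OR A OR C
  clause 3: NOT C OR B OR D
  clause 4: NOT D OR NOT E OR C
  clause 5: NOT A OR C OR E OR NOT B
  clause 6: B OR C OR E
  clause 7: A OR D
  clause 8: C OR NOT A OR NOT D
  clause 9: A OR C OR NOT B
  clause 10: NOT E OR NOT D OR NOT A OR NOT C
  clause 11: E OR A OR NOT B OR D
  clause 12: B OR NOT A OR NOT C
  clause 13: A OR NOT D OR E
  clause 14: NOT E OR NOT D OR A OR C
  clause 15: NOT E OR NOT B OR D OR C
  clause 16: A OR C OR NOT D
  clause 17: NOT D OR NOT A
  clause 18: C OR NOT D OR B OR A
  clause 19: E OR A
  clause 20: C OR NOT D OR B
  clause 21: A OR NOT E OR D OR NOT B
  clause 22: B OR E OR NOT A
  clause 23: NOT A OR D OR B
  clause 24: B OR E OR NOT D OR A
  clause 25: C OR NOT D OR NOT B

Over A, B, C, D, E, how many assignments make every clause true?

There are 2^5 = 32 truth assignments over (A, B, C, D, E).
Split on E. With E = true, the clauses containing E are satisfied and NOT E drops from the rest; 3 of the 2^4 = 16 assignments to the other variables satisfy what remains.
With E = false, by the same count on the reduced clause set, 0 assignments work.
(One model: A=F, B=F, C=T, D=T, E=T.)
Total: 3 + 0 = 3.

3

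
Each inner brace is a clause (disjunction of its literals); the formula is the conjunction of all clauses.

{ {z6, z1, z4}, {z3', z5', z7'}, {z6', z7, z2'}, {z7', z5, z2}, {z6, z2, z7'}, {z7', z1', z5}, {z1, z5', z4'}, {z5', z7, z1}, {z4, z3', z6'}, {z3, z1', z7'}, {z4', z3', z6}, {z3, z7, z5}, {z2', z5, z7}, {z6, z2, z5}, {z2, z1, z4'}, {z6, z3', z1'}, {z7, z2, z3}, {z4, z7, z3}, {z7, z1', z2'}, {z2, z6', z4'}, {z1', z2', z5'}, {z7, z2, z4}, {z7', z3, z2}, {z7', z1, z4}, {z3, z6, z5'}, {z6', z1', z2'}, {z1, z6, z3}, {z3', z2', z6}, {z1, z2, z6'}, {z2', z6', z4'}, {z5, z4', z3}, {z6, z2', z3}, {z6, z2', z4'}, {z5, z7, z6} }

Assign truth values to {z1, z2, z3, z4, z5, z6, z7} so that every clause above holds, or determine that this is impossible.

Suppose z6 = 1.
Suppose z7 = 1.
Suppose z3 = 0.
(z1') alone gives z1 = 0.
(z2) alone gives z2 = 1.
(z4) alone gives z4 = 1.
But (z4') is also a unit clause — contradiction.
Backtrack on z3: now try z3 = 1.
(z5') alone gives z5 = 0.
(z2) alone gives z2 = 1.
(z1') alone gives z1 = 0.
(z4) alone gives z4 = 1.
But (z4') is also a unit clause — contradiction.
Both values of z3 lead to a conflict.
Backtrack on z7: now try z7 = 0.
(z2') alone gives z2 = 0.
(z3) alone gives z3 = 1.
(z4) alone gives z4 = 1.
But (z4') is also a unit clause — contradiction.
Both values of z7 lead to a conflict.
Backtrack on z6: now try z6 = 0.
Suppose z1 = 1.
(z3') alone gives z3 = 0.
(z7') alone gives z7 = 0.
(z5) alone gives z5 = 1.
But (z5') is also a unit clause — contradiction.
Backtrack on z1: now try z1 = 0.
(z4) alone gives z4 = 1.
(z5') alone gives z5 = 0.
(z3') alone gives z3 = 0.
But (z3) is also a unit clause — contradiction.
Both values of z1 lead to a conflict.
Both values of z6 lead to a conflict.

UNSATISFIABLE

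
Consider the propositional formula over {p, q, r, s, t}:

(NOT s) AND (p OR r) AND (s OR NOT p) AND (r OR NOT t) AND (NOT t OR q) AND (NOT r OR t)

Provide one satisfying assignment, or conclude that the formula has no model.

p ↦ false, q ↦ true, r ↦ true, s ↦ false, t ↦ true

Unit clause (NOT s) forces s = false.
Unit clause (NOT p) forces p = false.
Unit clause (r) forces r = true.
Unit clause (t) forces t = true.
Unit clause (q) forces q = true.
Every clause now holds.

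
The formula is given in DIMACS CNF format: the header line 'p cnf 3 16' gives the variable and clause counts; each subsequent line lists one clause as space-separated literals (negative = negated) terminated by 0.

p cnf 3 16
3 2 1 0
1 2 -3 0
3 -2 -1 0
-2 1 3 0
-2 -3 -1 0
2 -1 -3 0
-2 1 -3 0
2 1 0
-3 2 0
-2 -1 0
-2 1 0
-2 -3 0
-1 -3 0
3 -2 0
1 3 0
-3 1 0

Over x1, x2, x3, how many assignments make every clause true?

There are 2^3 = 8 truth assignments over (x1, x2, x3).
Check each against the 16 clauses (columns in the order x1, x2, x3):
  F F F  ✗ fails (x3 ∨ x2 ∨ x1)
  F F T  ✗ fails (x1 ∨ x2 ∨ ¬x3)
  F T F  ✗ fails (¬x2 ∨ x1 ∨ x3)
  F T T  ✗ fails (¬x2 ∨ x1 ∨ ¬x3)
  T F F  ✓ satisfies all
  T F T  ✗ fails (x2 ∨ ¬x1 ∨ ¬x3)
  T T F  ✗ fails (x3 ∨ ¬x2 ∨ ¬x1)
  T T T  ✗ fails (¬x2 ∨ ¬x3 ∨ ¬x1)
1 of the 8 rows is a model.

1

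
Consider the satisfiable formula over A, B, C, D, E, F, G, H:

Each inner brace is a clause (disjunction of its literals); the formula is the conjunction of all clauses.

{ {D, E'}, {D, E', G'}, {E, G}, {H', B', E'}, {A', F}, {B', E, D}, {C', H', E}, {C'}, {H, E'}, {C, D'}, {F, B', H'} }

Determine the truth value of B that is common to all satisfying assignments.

False

Suppose B = 1.
The clause (C') is unit, so C = 0.
The clause (D') is unit, so D = 0.
The clause (E') is unit, so E = 0.
Now (E) is unsatisfied and unit — conflict.
So every satisfying assignment has B = False.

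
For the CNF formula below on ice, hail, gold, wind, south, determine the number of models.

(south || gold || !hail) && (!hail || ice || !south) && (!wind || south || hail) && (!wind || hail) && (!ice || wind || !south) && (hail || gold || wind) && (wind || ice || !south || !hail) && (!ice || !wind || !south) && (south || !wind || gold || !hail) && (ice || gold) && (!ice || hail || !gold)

6

There are 2^5 = 32 truth assignments over (ice, hail, gold, wind, south).
Split on gold. With gold = true, the clauses containing gold are satisfied and !gold drops from the rest; 6 of the 2^4 = 16 assignments to the other variables satisfy what remains.
With gold = false, by the same count on the reduced clause set, 0 assignments work.
Total: 6 + 0 = 6.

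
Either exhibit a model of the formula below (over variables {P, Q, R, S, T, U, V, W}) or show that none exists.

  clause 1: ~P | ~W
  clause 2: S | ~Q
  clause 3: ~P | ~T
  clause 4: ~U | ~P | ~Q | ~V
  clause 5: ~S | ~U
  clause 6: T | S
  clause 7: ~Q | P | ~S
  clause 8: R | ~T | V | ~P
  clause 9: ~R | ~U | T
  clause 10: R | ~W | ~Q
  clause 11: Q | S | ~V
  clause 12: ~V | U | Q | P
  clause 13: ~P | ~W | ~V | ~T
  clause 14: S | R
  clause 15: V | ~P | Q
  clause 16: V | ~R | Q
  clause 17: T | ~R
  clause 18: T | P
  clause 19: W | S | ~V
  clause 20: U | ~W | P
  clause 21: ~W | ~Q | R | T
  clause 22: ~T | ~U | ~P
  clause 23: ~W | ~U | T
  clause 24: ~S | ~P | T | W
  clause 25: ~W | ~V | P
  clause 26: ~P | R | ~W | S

Try P = 0.
(T) alone gives T = 1.
Try S = 1.
(~U) alone gives U = 0.
(~Q) alone gives Q = 0.
(~V) alone gives V = 0.
(~R) alone gives R = 0.
(~W) alone gives W = 0.
Every clause now holds.

P: 0, Q: 0, R: 0, S: 1, T: 1, U: 0, V: 0, W: 0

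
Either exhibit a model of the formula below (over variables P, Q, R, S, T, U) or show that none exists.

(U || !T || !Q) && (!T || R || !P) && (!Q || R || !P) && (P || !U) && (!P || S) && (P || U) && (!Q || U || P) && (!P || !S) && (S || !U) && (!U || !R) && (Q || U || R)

UNSATISFIABLE

Suppose P = true.
(S) alone gives S = true.
That conflicts with the unit clause (!S).
So P must be the other value — set P = false.
(!U) alone gives U = false.
That conflicts with the unit clause (U).
Neither P = true nor P = false works.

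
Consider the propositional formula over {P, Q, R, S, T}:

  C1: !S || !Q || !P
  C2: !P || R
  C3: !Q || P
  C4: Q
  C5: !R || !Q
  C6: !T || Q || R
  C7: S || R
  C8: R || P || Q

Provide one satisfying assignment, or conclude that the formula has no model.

The clause (Q) is unit, so Q = true.
The clause (P) is unit, so P = true.
The clause (!S) is unit, so S = false.
The clause (R) is unit, so R = true.
Now (!R) is unsatisfied and unit — conflict.

UNSATISFIABLE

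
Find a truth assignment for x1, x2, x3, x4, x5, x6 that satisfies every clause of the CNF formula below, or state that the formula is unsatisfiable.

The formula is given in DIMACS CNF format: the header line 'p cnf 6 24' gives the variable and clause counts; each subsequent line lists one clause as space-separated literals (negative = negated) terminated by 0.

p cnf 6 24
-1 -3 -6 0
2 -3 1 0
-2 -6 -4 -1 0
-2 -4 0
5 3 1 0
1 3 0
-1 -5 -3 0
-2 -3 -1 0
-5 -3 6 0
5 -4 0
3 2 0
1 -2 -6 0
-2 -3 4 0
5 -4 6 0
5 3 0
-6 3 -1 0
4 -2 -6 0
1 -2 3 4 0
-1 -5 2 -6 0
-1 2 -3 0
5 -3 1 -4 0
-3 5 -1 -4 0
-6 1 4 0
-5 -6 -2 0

Case x2 = True:
From the singleton clause (¬x4), x4 = False.
From the singleton clause (¬x3), x3 = False.
From the singleton clause (x1), x1 = True.
From the singleton clause (x5), x5 = True.
From the singleton clause (¬x6), x6 = False.
All clauses are satisfied.

x1=True,  x2=True,  x3=False,  x4=False,  x5=True,  x6=False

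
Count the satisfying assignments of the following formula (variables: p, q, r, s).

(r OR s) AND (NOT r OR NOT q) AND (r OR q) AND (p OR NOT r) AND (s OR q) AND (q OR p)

3

There are 2^4 = 16 truth assignments over (p, q, r, s).
Check each against the 6 clauses (columns in the order p, q, r, s):
  F F F F  ✗ fails (r OR s)
  F F F T  ✗ fails (r OR q)
  F F T F  ✗ fails (p OR NOT r)
  F F T T  ✗ fails (p OR NOT r)
  F T F F  ✗ fails (r OR s)
  F T F T  ✓ satisfies all
  F T T F  ✗ fails (NOT r OR NOT q)
  F T T T  ✗ fails (NOT r OR NOT q)
  T F F F  ✗ fails (r OR s)
  T F F T  ✗ fails (r OR q)
  T F T F  ✗ fails (s OR q)
  T F T T  ✓ satisfies all
  T T F F  ✗ fails (r OR s)
  T T F T  ✓ satisfies all
  T T T F  ✗ fails (NOT r OR NOT q)
  T T T T  ✗ fails (NOT r OR NOT q)
3 of the 16 rows are models.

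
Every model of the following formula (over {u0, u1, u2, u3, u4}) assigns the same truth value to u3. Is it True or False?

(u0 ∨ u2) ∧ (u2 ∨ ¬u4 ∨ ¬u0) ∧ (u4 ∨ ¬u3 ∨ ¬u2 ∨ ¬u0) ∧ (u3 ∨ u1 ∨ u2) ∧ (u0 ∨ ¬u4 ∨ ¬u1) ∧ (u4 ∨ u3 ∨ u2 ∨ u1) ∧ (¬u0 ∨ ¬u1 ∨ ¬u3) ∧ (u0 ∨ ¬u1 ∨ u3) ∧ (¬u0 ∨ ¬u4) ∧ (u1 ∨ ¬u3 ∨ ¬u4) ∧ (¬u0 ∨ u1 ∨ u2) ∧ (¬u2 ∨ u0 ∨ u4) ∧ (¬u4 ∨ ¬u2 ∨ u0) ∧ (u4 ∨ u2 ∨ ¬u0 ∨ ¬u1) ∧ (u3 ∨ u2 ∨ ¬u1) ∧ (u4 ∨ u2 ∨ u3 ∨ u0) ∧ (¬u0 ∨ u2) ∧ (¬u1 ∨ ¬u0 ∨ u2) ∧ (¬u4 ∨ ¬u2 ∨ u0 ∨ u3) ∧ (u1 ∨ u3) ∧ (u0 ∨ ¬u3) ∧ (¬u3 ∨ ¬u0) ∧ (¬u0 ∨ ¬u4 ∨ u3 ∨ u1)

Suppose u3 = True.
(u0) alone gives u0 = True.
Now (¬u0) is unsatisfied and unit — conflict.
So every satisfying assignment has u3 = False.

False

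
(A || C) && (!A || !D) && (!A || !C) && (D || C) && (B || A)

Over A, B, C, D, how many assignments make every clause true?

There are 2^4 = 16 truth assignments over (A, B, C, D).
Split on C. With C = true, the clauses containing C are satisfied and !C drops from the rest; 2 of the 2^3 = 8 assignments to the other variables satisfy what remains.
With C = false, by the same count on the reduced clause set, 0 assignments work.
(One model: A=F, B=T, C=T, D=F.)
Total: 2 + 0 = 2.

2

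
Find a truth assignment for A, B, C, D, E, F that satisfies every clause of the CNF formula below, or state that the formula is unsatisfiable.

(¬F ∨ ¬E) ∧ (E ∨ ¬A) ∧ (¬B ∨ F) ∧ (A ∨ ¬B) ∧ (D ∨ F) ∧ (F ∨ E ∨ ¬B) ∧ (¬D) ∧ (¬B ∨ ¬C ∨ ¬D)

Unit clause (¬D) forces D = False.
Unit clause (F) forces F = True.
Unit clause (¬E) forces E = False.
Unit clause (¬A) forces A = False.
Unit clause (¬B) forces B = False.
Every clause is now satisfied; C is unconstrained.

A=False, B=False, C=True, D=False, E=False, F=True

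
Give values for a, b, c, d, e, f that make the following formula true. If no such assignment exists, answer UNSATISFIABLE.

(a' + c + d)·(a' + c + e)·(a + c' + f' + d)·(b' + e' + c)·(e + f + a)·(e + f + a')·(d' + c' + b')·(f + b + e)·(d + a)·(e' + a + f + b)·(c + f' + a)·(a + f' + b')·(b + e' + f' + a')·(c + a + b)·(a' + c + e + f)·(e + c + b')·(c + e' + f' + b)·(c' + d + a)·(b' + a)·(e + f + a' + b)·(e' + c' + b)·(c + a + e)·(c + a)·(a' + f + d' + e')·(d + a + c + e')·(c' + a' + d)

Try d = 1.
Try c = 1.
Unit clause (b') forces b = 0.
Unit clause (e') forces e = 0.
Unit clause (f) forces f = 1.
Every clause is now satisfied; a is unconstrained.

a=0,  b=0,  c=1,  d=1,  e=0,  f=1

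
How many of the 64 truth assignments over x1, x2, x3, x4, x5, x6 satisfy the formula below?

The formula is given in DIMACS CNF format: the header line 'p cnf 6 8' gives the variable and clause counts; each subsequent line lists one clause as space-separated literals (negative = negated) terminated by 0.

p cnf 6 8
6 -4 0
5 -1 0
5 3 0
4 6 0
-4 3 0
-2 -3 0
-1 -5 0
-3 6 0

There are 2^6 = 64 truth assignments over (x1, x2, x3, x4, x5, x6).
Split on x3. With x3 = True, the clauses containing x3 are satisfied and ¬x3 drops from the rest; 4 of the 2^5 = 32 assignments to the other variables satisfy what remains.
With x3 = False, by the same count on the reduced clause set, 2 assignments work.
Total: 4 + 2 = 6.

6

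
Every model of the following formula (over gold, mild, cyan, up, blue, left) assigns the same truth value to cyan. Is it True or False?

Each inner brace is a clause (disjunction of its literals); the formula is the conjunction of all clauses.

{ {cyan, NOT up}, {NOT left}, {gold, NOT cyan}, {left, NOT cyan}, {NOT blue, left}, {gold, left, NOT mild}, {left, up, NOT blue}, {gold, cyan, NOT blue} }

Suppose cyan = true.
(NOT left) alone gives left = false.
But (left) is also a unit clause — contradiction.
So every satisfying assignment has cyan = False.

False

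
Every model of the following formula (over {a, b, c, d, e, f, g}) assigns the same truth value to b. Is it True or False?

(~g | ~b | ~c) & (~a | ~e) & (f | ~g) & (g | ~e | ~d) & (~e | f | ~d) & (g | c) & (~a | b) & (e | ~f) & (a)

True

Suppose b = 0.
Unit clause (~a) forces a = 0.
Now (a) is unsatisfied and unit — conflict.
So every satisfying assignment has b = True.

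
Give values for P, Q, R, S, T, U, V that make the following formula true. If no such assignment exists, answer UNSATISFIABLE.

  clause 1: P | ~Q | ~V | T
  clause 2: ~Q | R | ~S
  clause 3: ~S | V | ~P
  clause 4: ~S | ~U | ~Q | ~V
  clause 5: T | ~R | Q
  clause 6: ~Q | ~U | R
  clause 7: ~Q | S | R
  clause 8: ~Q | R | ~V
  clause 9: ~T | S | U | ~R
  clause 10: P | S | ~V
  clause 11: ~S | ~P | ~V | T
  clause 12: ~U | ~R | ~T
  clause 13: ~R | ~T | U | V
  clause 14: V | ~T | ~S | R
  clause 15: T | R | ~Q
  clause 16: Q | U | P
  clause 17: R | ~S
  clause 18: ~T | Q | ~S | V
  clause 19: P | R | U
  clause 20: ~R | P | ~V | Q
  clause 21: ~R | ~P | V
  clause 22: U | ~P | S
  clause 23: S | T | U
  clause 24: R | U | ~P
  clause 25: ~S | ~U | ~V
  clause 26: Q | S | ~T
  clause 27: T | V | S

P ↦ 1,  Q ↦ 0,  R ↦ 0,  S ↦ 0,  T ↦ 0,  U ↦ 1,  V ↦ 1

Branch on R: set R = 0.
(~S) alone gives S = 0.
(~Q) alone gives Q = 0.
(~T) alone gives T = 0.
(U) alone gives U = 1.
(V) alone gives V = 1.
(P) alone gives P = 1.
Every clause now holds.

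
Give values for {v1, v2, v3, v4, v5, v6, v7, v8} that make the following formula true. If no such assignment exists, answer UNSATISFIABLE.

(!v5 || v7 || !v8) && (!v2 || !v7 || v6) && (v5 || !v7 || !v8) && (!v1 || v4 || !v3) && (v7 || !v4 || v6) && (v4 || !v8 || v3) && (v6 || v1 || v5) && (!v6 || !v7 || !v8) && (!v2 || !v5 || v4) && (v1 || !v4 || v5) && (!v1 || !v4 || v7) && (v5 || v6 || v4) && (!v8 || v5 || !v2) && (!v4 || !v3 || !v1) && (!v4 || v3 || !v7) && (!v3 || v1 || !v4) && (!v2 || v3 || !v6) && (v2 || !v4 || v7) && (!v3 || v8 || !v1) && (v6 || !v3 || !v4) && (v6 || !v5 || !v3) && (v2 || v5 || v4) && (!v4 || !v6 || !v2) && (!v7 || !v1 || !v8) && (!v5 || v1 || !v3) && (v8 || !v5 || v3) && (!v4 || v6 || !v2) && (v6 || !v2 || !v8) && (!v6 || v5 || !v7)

v1: false; v2: true; v3: true; v4: false; v5: false; v6: true; v7: false; v8: false

Suppose v5 = false.
Suppose v7 = false.
Suppose v4 = false.
Unit clause (v6) forces v6 = true.
Unit clause (v2) forces v2 = true.
Unit clause (!v8) forces v8 = false.
Unit clause (v3) forces v3 = true.
Unit clause (!v1) forces v1 = false.
Every clause now holds.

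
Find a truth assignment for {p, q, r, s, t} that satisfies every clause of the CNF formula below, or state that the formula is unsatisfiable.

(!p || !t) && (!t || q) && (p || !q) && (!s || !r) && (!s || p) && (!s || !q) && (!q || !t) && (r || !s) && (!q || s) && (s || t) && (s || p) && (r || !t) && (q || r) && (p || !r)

Try p = false.
Unit clause (!q) forces q = false.
Unit clause (!t) forces t = false.
Unit clause (!s) forces s = false.
But (s) is also a unit clause — contradiction.
That branch fails; take p = true instead.
Unit clause (!t) forces t = false.
Unit clause (s) forces s = true.
Unit clause (!r) forces r = false.
But (r) is also a unit clause — contradiction.
Neither p = true nor p = false works.

UNSATISFIABLE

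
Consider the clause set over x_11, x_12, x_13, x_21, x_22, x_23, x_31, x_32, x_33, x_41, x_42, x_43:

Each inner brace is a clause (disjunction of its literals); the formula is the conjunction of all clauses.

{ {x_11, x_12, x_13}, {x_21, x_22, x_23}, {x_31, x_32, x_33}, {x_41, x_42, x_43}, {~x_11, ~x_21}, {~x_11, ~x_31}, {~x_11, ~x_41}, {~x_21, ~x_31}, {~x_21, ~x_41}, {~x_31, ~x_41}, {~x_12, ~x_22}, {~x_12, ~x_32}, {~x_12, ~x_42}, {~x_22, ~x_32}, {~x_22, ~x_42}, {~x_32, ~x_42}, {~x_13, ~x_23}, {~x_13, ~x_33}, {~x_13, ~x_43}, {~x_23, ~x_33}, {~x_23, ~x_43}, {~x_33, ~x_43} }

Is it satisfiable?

Suppose x_11 = 0.
Suppose x_12 = 1.
Unit clause (~x_22) forces x_22 = 0.
Unit clause (~x_32) forces x_32 = 0.
Unit clause (~x_42) forces x_42 = 0.
Suppose x_21 = 1.
Unit clause (~x_31) forces x_31 = 0.
Unit clause (x_33) forces x_33 = 1.
Unit clause (~x_41) forces x_41 = 0.
Unit clause (x_43) forces x_43 = 1.
That conflicts with the unit clause (~x_43).
So x_21 must be the other value — set x_21 = 0.
Unit clause (x_23) forces x_23 = 1.
Unit clause (~x_13) forces x_13 = 0.
Unit clause (~x_33) forces x_33 = 0.
Unit clause (x_31) forces x_31 = 1.
Unit clause (~x_41) forces x_41 = 0.
Unit clause (x_43) forces x_43 = 1.
That conflicts with the unit clause (~x_43).
Both values of x_21 lead to a conflict.
So x_12 must be the other value — set x_12 = 0.
Unit clause (x_13) forces x_13 = 1.
Unit clause (~x_23) forces x_23 = 0.
Unit clause (~x_33) forces x_33 = 0.
Unit clause (~x_43) forces x_43 = 0.
Suppose x_21 = 1.
Unit clause (~x_31) forces x_31 = 0.
Unit clause (x_32) forces x_32 = 1.
Unit clause (~x_41) forces x_41 = 0.
Unit clause (x_42) forces x_42 = 1.
That conflicts with the unit clause (~x_42).
So x_21 must be the other value — set x_21 = 0.
Unit clause (x_22) forces x_22 = 1.
Unit clause (~x_32) forces x_32 = 0.
Unit clause (x_31) forces x_31 = 1.
Unit clause (~x_41) forces x_41 = 0.
Unit clause (x_42) forces x_42 = 1.
That conflicts with the unit clause (~x_42).
Both values of x_21 lead to a conflict.
Both values of x_12 lead to a conflict.
So x_11 must be the other value — set x_11 = 1.
Unit clause (~x_21) forces x_21 = 0.
Unit clause (~x_31) forces x_31 = 0.
Unit clause (~x_41) forces x_41 = 0.
Suppose x_22 = 1.
Unit clause (~x_12) forces x_12 = 0.
Unit clause (~x_32) forces x_32 = 0.
Unit clause (x_33) forces x_33 = 1.
Unit clause (~x_42) forces x_42 = 0.
Unit clause (x_43) forces x_43 = 1.
That conflicts with the unit clause (~x_43).
So x_22 must be the other value — set x_22 = 0.
Unit clause (x_23) forces x_23 = 1.
Unit clause (~x_13) forces x_13 = 0.
Unit clause (~x_33) forces x_33 = 0.
Unit clause (x_32) forces x_32 = 1.
Unit clause (~x_12) forces x_12 = 0.
Unit clause (~x_42) forces x_42 = 0.
Unit clause (x_43) forces x_43 = 1.
That conflicts with the unit clause (~x_43).
Both values of x_22 lead to a conflict.
Both values of x_11 lead to a conflict.
No assignment satisfies every clause.

No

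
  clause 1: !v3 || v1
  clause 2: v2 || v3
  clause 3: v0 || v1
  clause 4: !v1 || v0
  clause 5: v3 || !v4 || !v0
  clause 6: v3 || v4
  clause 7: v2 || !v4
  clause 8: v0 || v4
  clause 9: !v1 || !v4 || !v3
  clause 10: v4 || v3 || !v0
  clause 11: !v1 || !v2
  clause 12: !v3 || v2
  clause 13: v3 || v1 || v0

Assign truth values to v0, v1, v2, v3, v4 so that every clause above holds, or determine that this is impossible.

UNSATISFIABLE

Case v3 = false:
The clause (v2) is unit, so v2 = true.
The clause (v4) is unit, so v4 = true.
The clause (!v0) is unit, so v0 = false.
The clause (v1) is unit, so v1 = true.
Now (!v1) is unsatisfied and unit — conflict.
Backtrack on v3: now try v3 = true.
The clause (v1) is unit, so v1 = true.
The clause (v0) is unit, so v0 = true.
The clause (!v4) is unit, so v4 = false.
The clause (!v2) is unit, so v2 = false.
Now (v2) is unsatisfied and unit — conflict.
Both values of v3 lead to a conflict.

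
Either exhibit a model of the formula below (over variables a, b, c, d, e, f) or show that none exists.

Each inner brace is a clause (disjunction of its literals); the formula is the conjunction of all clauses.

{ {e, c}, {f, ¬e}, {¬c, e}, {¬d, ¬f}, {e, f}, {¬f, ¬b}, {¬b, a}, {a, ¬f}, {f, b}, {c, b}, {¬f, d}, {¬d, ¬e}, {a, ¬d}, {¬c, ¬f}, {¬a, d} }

Branch on e: set e = True.
From the singleton clause (f), f = True.
From the singleton clause (¬d), d = False.
Now (d) is unsatisfied and unit — conflict.
So e must be the other value — set e = False.
From the singleton clause (c), c = True.
Now (¬c) is unsatisfied and unit — conflict.
Both values of e lead to a conflict.

UNSATISFIABLE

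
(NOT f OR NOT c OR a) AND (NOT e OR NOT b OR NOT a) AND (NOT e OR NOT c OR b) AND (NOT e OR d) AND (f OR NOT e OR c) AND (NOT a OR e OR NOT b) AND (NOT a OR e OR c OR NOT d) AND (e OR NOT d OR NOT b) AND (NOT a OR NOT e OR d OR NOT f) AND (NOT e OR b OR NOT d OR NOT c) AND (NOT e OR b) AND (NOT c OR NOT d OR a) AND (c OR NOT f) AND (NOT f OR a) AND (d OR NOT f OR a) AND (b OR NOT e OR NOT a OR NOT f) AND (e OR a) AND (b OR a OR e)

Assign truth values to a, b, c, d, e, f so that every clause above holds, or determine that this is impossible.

a=true, b=false, c=true, d=false, e=false, f=false

Case e = false:
(a) alone gives a = true.
(NOT b) alone gives b = false.
Case c = true:
No clause remains; d, f are free.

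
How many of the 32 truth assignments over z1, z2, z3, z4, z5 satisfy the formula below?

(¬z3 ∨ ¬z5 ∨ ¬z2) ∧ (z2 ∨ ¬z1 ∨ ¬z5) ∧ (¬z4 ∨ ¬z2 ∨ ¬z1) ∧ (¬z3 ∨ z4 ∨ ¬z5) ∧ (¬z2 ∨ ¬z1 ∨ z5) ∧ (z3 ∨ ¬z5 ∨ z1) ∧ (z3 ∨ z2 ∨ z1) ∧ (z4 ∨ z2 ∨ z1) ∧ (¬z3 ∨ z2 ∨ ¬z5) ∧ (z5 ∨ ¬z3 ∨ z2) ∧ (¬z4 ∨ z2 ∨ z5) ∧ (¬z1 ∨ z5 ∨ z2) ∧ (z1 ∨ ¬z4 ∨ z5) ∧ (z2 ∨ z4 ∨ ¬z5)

3

There are 2^5 = 32 truth assignments over (z1, z2, z3, z4, z5).
Split on z4. With z4 = True, the clauses containing z4 are satisfied and ¬z4 drops from the rest; 0 of the 2^4 = 16 assignments to the other variables satisfy what remains.
With z4 = False, by the same count on the reduced clause set, 3 assignments work.
Total: 0 + 3 = 3.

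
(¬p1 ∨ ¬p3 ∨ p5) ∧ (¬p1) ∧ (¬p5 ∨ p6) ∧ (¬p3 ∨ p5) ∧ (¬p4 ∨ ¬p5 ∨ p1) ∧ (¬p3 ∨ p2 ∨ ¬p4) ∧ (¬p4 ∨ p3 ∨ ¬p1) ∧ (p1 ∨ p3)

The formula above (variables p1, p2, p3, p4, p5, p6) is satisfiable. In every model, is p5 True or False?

True

Suppose p5 = False.
(¬p1) alone gives p1 = False.
(¬p3) alone gives p3 = False.
But (p3) is also a unit clause — contradiction.
So every satisfying assignment has p5 = True.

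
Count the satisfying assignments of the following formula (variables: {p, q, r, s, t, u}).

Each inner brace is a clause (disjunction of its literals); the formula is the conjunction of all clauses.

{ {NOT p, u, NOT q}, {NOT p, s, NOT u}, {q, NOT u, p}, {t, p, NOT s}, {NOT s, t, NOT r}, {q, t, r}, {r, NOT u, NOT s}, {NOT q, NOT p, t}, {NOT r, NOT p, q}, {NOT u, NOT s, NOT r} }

There are 2^6 = 64 truth assignments over (p, q, r, s, t, u).
Split on r. With r = true, the clauses containing r are satisfied and NOT r drops from the rest; 8 of the 2^5 = 32 assignments to the other variables satisfy what remains.
With r = false, by the same count on the reduced clause set, 9 assignments work.
(One model: p=F, q=F, r=F, s=F, t=T, u=F.)
Total: 8 + 9 = 17.

17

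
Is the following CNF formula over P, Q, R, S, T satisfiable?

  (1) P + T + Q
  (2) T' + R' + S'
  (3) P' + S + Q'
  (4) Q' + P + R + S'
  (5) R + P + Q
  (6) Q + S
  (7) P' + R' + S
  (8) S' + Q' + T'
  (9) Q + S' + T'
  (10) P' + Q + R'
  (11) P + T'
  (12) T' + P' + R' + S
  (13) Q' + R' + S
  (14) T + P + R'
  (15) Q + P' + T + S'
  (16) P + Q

Case Q = 1:
Case P = 0:
From the singleton clause (T'), T = 0.
From the singleton clause (R'), R = 0.
From the singleton clause (S'), S = 0.
This assignment satisfies each clause.
A satisfying assignment: P=0; Q=1; R=0; S=0; T=0.

Yes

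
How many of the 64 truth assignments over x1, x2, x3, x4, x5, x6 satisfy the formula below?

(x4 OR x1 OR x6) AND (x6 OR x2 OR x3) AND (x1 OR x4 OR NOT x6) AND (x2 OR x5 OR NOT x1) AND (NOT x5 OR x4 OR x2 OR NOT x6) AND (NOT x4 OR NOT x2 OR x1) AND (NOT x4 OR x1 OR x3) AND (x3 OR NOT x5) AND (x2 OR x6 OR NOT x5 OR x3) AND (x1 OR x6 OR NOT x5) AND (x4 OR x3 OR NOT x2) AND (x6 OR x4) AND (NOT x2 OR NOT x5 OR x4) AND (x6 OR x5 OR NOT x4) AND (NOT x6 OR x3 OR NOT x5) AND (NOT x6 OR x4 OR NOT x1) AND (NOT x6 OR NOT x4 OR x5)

There are 2^6 = 64 truth assignments over (x1, x2, x3, x4, x5, x6).
Split on x3. With x3 = true, the clauses containing x3 are satisfied and NOT x3 drops from the rest; 5 of the 2^5 = 32 assignments to the other variables satisfy what remains.
With x3 = false, by the same count on the reduced clause set, 0 assignments work.
(One model: x1=F, x2=F, x3=T, x4=T, x5=T, x6=T.)
Total: 5 + 0 = 5.

5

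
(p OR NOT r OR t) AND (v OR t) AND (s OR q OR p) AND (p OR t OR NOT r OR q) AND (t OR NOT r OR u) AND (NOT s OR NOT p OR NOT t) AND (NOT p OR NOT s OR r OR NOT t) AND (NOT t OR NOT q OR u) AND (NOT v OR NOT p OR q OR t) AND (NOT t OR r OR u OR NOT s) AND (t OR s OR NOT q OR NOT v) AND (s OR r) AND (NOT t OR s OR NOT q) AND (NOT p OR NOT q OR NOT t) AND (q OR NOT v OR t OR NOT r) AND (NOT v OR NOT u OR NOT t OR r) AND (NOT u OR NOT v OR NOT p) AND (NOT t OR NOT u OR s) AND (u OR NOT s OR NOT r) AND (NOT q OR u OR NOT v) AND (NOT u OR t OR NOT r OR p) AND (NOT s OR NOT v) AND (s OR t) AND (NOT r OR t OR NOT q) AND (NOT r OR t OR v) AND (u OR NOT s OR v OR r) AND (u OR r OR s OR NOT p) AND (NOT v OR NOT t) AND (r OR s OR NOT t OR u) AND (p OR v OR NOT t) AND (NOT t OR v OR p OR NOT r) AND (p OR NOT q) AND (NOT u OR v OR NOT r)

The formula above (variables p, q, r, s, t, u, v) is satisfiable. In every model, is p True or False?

Suppose p = false.
(NOT q) alone gives q = false.
(s) alone gives s = true.
(NOT v) alone gives v = false.
(t) alone gives t = true.
That conflicts with the unit clause (NOT t).
So every satisfying assignment has p = True.

True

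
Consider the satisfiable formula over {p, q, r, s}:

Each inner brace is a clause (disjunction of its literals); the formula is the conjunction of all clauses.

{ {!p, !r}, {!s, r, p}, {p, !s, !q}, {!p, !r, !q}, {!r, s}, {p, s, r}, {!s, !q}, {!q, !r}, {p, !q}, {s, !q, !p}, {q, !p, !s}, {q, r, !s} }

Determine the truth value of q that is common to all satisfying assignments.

Suppose q = true.
Unit clause (!s) forces s = false.
Unit clause (!r) forces r = false.
Unit clause (p) forces p = true.
Now (!p) is unsatisfied and unit — conflict.
So every satisfying assignment has q = False.

False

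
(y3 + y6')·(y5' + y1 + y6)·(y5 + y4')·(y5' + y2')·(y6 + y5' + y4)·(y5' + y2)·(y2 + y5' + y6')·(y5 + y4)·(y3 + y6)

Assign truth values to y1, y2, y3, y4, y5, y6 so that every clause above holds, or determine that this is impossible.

UNSATISFIABLE

Branch on y3: set y3 = 1.
Branch on y5: set y5 = 1.
Unit clause (y2') forces y2 = 0.
That conflicts with the unit clause (y2).
Undo y5 and try y5 = 0.
Unit clause (y4') forces y4 = 0.
That conflicts with the unit clause (y4).
Both values of y5 lead to a conflict.
Undo y3 and try y3 = 0.
Unit clause (y6') forces y6 = 0.
That conflicts with the unit clause (y6).
Both values of y3 lead to a conflict.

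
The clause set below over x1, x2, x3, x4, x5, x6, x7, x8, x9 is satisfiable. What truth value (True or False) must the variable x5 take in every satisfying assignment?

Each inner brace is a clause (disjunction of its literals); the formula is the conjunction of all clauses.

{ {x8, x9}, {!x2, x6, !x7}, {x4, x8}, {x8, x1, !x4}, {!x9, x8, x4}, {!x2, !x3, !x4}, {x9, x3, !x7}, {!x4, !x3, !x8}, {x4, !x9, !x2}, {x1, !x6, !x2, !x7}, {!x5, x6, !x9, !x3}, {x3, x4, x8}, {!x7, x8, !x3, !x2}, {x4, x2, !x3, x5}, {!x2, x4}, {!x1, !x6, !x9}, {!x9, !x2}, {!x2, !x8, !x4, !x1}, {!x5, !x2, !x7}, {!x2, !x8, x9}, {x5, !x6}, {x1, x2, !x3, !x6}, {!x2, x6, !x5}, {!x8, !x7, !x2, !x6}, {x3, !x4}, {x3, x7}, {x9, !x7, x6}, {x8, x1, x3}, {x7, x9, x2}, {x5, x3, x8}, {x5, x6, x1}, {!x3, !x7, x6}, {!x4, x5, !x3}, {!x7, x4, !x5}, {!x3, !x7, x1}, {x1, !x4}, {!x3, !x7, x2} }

Suppose x5 = true.
Try x8 = true.
Try x4 = false.
Unit clause (!x2) forces x2 = false.
Unit clause (!x7) forces x7 = false.
Unit clause (x3) forces x3 = true.
Unit clause (x9) forces x9 = true.
Unit clause (x6) forces x6 = true.
Unit clause (!x1) forces x1 = false.
But (x1) is also a unit clause — contradiction.
So x4 must be the other value — set x4 = true.
Unit clause (!x3) forces x3 = false.
But (x3) is also a unit clause — contradiction.
Neither x4 = true nor x4 = false works.
So x8 must be the other value — set x8 = false.
Unit clause (x9) forces x9 = true.
Unit clause (x4) forces x4 = true.
Unit clause (x1) forces x1 = true.
Unit clause (!x6) forces x6 = false.
Unit clause (!x3) forces x3 = false.
But (x3) is also a unit clause — contradiction.
Neither x8 = true nor x8 = false works.
So every satisfying assignment has x5 = False.

False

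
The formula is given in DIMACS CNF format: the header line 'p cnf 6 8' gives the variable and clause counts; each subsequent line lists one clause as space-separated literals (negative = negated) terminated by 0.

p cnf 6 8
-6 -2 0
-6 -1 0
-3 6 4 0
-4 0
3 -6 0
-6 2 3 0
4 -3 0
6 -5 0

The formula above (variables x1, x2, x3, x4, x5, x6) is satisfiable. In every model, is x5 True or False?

False

Suppose x5 = True.
The clause (¬x4) is unit, so x4 = False.
The clause (¬x3) is unit, so x3 = False.
The clause (¬x6) is unit, so x6 = False.
But (x6) is also a unit clause — contradiction.
So every satisfying assignment has x5 = False.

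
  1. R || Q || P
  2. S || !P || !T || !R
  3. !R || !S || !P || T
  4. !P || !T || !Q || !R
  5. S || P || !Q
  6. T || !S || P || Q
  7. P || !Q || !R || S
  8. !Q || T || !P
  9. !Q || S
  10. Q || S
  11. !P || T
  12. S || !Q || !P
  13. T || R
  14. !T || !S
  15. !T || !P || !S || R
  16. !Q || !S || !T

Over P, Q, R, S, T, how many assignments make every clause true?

1

There are 2^5 = 32 truth assignments over (P, Q, R, S, T).
Split on S. With S = true, the clauses containing S are satisfied and !S drops from the rest; 1 of the 2^4 = 16 assignments to the other variables satisfy what remains.
With S = false, by the same count on the reduced clause set, 0 assignments work.
Total: 1 + 0 = 1.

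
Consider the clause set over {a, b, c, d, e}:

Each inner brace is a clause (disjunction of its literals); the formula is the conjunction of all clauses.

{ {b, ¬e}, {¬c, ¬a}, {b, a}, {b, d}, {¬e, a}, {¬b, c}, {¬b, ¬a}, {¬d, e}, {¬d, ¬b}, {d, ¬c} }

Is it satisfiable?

Case b = True:
Unit clause (c) forces c = True.
Unit clause (¬a) forces a = False.
Unit clause (¬e) forces e = False.
Unit clause (¬d) forces d = False.
But (d) is also a unit clause — contradiction.
Undo b and try b = False.
Unit clause (¬e) forces e = False.
Unit clause (a) forces a = True.
Unit clause (¬c) forces c = False.
Unit clause (d) forces d = True.
But (¬d) is also a unit clause — contradiction.
Neither b = True nor b = False works.
No assignment satisfies every clause.

No, unsatisfiable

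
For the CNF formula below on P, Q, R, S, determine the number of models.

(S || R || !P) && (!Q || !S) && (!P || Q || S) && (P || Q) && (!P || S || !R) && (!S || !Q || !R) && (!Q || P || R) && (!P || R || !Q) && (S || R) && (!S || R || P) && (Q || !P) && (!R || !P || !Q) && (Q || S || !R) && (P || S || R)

1

There are 2^4 = 16 truth assignments over (P, Q, R, S).
Check each against the 14 clauses (columns in the order P, Q, R, S):
  F F F F  ✗ fails (P || Q)
  F F F T  ✗ fails (P || Q)
  F F T F  ✗ fails (P || Q)
  F F T T  ✗ fails (P || Q)
  F T F F  ✗ fails (!Q || P || R)
  F T F T  ✗ fails (!Q || !S)
  F T T F  ✓ satisfies all
  F T T T  ✗ fails (!Q || !S)
  T F F F  ✗ fails (S || R || !P)
  T F F T  ✗ fails (Q || !P)
  T F T F  ✗ fails (!P || Q || S)
  T F T T  ✗ fails (Q || !P)
  T T F F  ✗ fails (S || R || !P)
  T T F T  ✗ fails (!Q || !S)
  T T T F  ✗ fails (!P || S || !R)
  T T T T  ✗ fails (!Q || !S)
1 of the 16 rows is a model.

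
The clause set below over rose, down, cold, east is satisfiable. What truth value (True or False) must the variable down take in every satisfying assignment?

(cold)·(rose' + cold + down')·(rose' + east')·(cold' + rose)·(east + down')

False

Suppose down = 1.
(cold) alone gives cold = 1.
(rose) alone gives rose = 1.
(east') alone gives east = 0.
That conflicts with the unit clause (east).
So every satisfying assignment has down = False.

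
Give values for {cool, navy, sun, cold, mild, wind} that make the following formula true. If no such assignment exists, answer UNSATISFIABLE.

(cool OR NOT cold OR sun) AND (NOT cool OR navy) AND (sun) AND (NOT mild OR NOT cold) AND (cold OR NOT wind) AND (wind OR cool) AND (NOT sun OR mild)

cool ↦ true,  navy ↦ true,  sun ↦ true,  cold ↦ false,  mild ↦ true,  wind ↦ false

The clause (sun) is unit, so sun = true.
The clause (mild) is unit, so mild = true.
The clause (NOT cold) is unit, so cold = false.
The clause (NOT wind) is unit, so wind = false.
The clause (cool) is unit, so cool = true.
The clause (navy) is unit, so navy = true.
This assignment satisfies each clause.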